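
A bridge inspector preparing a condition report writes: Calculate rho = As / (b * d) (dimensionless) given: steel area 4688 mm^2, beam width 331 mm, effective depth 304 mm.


rho = As / (b * d)
= 4688 / (331 * 304)
= 4688 / 100624
= 0.046589 (dimensionless)

0.046589 (dimensionless)


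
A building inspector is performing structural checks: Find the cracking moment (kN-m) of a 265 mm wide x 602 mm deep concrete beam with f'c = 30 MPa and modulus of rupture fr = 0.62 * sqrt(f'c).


fr = 0.62 * sqrt(30) = 0.62 * 5.4772 = 3.3959 MPa
I = 265 * 602^3 / 12 = 4817859176.67 mm^4
y_t = 301.0 mm
M_cr = fr * I / y_t = 3.3959 * 4817859176.67 / 301.0 N-mm
= 54.3551 kN-m

54.3551 kN-m


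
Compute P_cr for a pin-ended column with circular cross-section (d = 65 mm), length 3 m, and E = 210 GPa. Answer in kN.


I = pi * d^4 / 64 = 876240.51 mm^4
L = 3000.0 mm
P_cr = pi^2 * E * I / L^2
= 9.8696 * 210000.0 * 876240.51 / 3000.0^2
= 201790.1 N = 201.7901 kN

201.7901 kN


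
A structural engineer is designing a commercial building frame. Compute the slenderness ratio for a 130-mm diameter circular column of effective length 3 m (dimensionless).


Radius of gyration r = d / 4 = 130 / 4 = 32.5 mm
L_eff = 3000.0 mm
Slenderness ratio = L / r = 3000.0 / 32.5 = 92.31 (dimensionless)

92.31 (dimensionless)


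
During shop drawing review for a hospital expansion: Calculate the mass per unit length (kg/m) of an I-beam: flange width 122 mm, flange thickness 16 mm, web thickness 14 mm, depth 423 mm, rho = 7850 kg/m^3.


A_flanges = 2 * 122 * 16 = 3904 mm^2
A_web = (423 - 2 * 16) * 14 = 5474 mm^2
A_total = 3904 + 5474 = 9378 mm^2 = 0.009378 m^2
Weight = rho * A = 7850 * 0.009378 = 73.6173 kg/m

73.6173 kg/m


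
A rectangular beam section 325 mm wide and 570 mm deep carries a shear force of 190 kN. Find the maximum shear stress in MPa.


A = b * h = 325 * 570 = 185250 mm^2
V = 190 kN = 190000.0 N
tau_max = 1.5 * V / A = 1.5 * 190000.0 / 185250
= 1.5385 MPa

1.5385 MPa


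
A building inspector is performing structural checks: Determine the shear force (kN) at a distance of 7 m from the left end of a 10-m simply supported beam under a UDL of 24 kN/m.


R_A = w * L / 2 = 24 * 10 / 2 = 120.0 kN
V(x) = R_A - w * x = 120.0 - 24 * 7
= -48.0 kN

-48.0 kN


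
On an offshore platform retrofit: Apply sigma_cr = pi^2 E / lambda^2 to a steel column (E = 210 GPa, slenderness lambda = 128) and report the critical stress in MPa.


sigma_cr = pi^2 * E / lambda^2
= 9.8696 * 210000.0 / 128^2
= 9.8696 * 210000.0 / 16384
= 126.5025 MPa

126.5025 MPa


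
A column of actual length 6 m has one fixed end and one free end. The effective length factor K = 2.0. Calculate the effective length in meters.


L_eff = K * L
= 2.0 * 6
= 12.0 m

12.0 m


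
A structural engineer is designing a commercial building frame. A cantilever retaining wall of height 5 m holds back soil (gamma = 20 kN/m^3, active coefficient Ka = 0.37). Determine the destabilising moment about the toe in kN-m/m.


Pa = 0.5 * Ka * gamma * H^2
= 0.5 * 0.37 * 20 * 5^2
= 92.5 kN/m
Arm = H / 3 = 5 / 3 = 1.6667 m
Mo = Pa * arm = Pa * H / 3 = 92.5 * 5 / 3 = 154.1667 kN-m/m

154.1667 kN-m/m


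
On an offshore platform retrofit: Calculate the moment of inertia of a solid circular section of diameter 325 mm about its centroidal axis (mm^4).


r = d / 2 = 325 / 2 = 162.5 mm
I = pi * r^4 / 4 = pi * 162.5^4 / 4
= 547650316.04 mm^4

547650316.04 mm^4


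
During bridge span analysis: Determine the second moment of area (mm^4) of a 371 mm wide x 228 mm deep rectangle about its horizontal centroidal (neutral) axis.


I = b * h^3 / 12
= 371 * 228^3 / 12
= 371 * 11852352 / 12
= 366435216.0 mm^4

366435216.0 mm^4


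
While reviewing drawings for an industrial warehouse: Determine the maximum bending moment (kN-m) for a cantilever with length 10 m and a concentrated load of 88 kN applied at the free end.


For a cantilever with a point load at the free end:
M_max = P * L = 88 * 10 = 880 kN-m

880 kN-m


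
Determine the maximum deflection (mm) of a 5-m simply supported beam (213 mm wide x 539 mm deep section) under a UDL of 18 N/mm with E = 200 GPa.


I = 213 * 539^3 / 12 = 2779487037.25 mm^4
L = 5000.0 mm, w = 18 N/mm, E = 200000.0 MPa
delta = 5 * w * L^4 / (384 * E * I)
= 5 * 18 * 5000.0^4 / (384 * 200000.0 * 2779487037.25)
= 0.2635 mm

0.2635 mm


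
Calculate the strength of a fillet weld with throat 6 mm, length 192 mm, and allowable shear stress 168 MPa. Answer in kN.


Strength = throat * length * allowable stress
= 6 * 192 * 168 N
= 193536 N
= 193.54 kN

193.54 kN


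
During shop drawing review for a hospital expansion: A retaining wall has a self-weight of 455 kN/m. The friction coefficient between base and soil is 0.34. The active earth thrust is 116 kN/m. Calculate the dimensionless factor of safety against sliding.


Resisting force = mu * W = 0.34 * 455 = 154.7 kN/m
FOS = Resisting / Driving = 154.7 / 116
= 1.3336 (dimensionless)

1.3336 (dimensionless)


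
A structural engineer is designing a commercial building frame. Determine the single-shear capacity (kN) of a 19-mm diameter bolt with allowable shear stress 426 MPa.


A = pi * d^2 / 4 = pi * 19^2 / 4 = 283.5287 mm^2
V = f_v * A / 1000 = 426 * 283.5287 / 1000
= 120.7832 kN

120.7832 kN


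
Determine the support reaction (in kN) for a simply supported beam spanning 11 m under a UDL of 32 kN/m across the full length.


Total load = w * L = 32 * 11 = 352 kN
By symmetry, each reaction R = total / 2 = 352 / 2 = 176.0 kN

176.0 kN


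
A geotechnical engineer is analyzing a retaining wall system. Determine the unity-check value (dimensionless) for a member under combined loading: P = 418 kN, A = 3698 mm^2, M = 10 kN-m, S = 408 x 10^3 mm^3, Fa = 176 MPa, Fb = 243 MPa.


f_a = P / A = 418000.0 / 3698 = 113.0341 MPa
f_b = M / S = 10000000.0 / 408000.0 = 24.5098 MPa
Ratio = f_a / Fa + f_b / Fb
= 113.0341 / 176 + 24.5098 / 243
= 0.7431 (dimensionless)

0.7431 (dimensionless)


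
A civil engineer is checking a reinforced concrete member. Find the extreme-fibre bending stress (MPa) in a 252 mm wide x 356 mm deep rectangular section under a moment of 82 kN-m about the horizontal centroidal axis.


I = b * h^3 / 12 = 252 * 356^3 / 12 = 947478336.0 mm^4
y = h / 2 = 356 / 2 = 178.0 mm
M = 82 kN-m = 82000000.0 N-mm
sigma = M * y / I = 82000000.0 * 178.0 / 947478336.0
= 15.41 MPa

15.41 MPa


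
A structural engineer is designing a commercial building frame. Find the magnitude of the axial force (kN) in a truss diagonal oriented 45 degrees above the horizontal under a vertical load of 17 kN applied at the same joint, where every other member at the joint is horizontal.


At the joint, only the diagonal has a vertical component, so vertical equilibrium gives:
F * sin(45) = 17
F = 17 / sin(45)
= 17 / 0.707107
= 24.04 kN

24.04 kN


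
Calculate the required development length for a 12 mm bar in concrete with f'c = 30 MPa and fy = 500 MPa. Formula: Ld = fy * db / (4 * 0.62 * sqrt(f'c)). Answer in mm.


Ld = (fy * db) / (4 * 0.62 * sqrt(f'c))
= (500 * 12) / (4 * 0.62 * sqrt(30))
= 6000 / 13.5835
= 441.71 mm

441.71 mm


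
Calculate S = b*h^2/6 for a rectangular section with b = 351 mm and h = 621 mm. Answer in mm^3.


S = b * h^2 / 6
= 351 * 621^2 / 6
= 351 * 385641 / 6
= 22559998.5 mm^3

22559998.5 mm^3


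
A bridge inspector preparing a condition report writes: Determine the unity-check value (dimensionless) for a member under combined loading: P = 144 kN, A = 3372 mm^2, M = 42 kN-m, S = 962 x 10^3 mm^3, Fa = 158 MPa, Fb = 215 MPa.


f_a = P / A = 144000.0 / 3372 = 42.7046 MPa
f_b = M / S = 42000000.0 / 962000.0 = 43.659 MPa
Ratio = f_a / Fa + f_b / Fb
= 42.7046 / 158 + 43.659 / 215
= 0.4733 (dimensionless)

0.4733 (dimensionless)


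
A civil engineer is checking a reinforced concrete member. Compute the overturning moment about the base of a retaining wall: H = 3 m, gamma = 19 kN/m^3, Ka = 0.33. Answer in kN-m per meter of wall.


Pa = 0.5 * Ka * gamma * H^2
= 0.5 * 0.33 * 19 * 3^2
= 28.215 kN/m
Arm = H / 3 = 3 / 3 = 1.0 m
Mo = Pa * arm = Pa * H / 3 = 28.215 * 3 / 3 = 28.215 kN-m/m

28.215 kN-m/m


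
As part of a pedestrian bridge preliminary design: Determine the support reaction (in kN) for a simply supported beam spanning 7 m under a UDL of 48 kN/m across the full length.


Total load = w * L = 48 * 7 = 336 kN
By symmetry, each reaction R = total / 2 = 336 / 2 = 168.0 kN

168.0 kN


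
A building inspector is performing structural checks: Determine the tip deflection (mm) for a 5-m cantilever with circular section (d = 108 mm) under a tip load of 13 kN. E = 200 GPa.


I = pi * d^4 / 64 = pi * 108^4 / 64 = 6678284.57 mm^4
L = 5000.0 mm, P = 13000.0 N, E = 200000.0 MPa
delta = P * L^3 / (3 * E * I)
= 13000.0 * 5000.0^3 / (3 * 200000.0 * 6678284.57)
= 405.5433 mm

405.5433 mm


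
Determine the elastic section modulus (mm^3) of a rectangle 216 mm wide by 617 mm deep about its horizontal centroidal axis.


S = b * h^2 / 6
= 216 * 617^2 / 6
= 216 * 380689 / 6
= 13704804.0 mm^3

13704804.0 mm^3


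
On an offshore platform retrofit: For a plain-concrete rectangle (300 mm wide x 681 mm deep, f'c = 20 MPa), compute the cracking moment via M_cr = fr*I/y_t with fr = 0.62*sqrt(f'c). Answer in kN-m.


fr = 0.62 * sqrt(20) = 0.62 * 4.4721 = 2.7727 MPa
I = 300 * 681^3 / 12 = 7895531025.0 mm^4
y_t = 340.5 mm
M_cr = fr * I / y_t = 2.7727 * 7895531025.0 / 340.5 N-mm
= 64.2941 kN-m

64.2941 kN-m


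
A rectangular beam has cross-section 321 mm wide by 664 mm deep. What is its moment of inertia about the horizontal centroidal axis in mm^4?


I = b * h^3 / 12
= 321 * 664^3 / 12
= 321 * 292754944 / 12
= 7831194752.0 mm^4

7831194752.0 mm^4


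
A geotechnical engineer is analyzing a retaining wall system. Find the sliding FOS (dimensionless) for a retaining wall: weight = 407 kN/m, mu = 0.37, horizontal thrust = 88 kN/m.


Resisting force = mu * W = 0.37 * 407 = 150.59 kN/m
FOS = Resisting / Driving = 150.59 / 88
= 1.7112 (dimensionless)

1.7112 (dimensionless)


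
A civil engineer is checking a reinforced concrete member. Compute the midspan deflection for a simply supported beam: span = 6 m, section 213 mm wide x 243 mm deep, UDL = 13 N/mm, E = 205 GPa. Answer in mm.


I = 213 * 243^3 / 12 = 254693099.25 mm^4
L = 6000.0 mm, w = 13 N/mm, E = 205000.0 MPa
delta = 5 * w * L^4 / (384 * E * I)
= 5 * 13 * 6000.0^4 / (384 * 205000.0 * 254693099.25)
= 4.2016 mm

4.2016 mm


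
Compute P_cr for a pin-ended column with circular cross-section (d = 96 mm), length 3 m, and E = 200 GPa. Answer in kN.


I = pi * d^4 / 64 = 4169220.18 mm^4
L = 3000.0 mm
P_cr = pi^2 * E * I / L^2
= 9.8696 * 200000.0 * 4169220.18 / 3000.0^2
= 914412.31 N = 914.4123 kN

914.4123 kN


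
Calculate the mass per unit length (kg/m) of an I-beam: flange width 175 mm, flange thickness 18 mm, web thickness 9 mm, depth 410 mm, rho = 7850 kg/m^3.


A_flanges = 2 * 175 * 18 = 6300 mm^2
A_web = (410 - 2 * 18) * 9 = 3366 mm^2
A_total = 6300 + 3366 = 9666 mm^2 = 0.009666 m^2
Weight = rho * A = 7850 * 0.009666 = 75.8781 kg/m

75.8781 kg/m


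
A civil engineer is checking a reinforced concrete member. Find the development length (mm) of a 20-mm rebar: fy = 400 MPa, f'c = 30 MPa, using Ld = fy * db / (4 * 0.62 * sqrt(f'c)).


Ld = (fy * db) / (4 * 0.62 * sqrt(f'c))
= (400 * 20) / (4 * 0.62 * sqrt(30))
= 8000 / 13.5835
= 588.95 mm

588.95 mm


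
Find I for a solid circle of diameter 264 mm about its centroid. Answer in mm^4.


r = d / 2 = 264 / 2 = 132.0 mm
I = pi * r^4 / 4 = pi * 132.0^4 / 4
= 238443564.89 mm^4

238443564.89 mm^4


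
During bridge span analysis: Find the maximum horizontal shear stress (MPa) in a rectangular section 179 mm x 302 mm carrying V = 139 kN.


A = b * h = 179 * 302 = 54058 mm^2
V = 139 kN = 139000.0 N
tau_max = 1.5 * V / A = 1.5 * 139000.0 / 54058
= 3.857 MPa

3.857 MPa


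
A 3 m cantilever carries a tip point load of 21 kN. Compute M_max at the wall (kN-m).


For a cantilever with a point load at the free end:
M_max = P * L = 21 * 3 = 63 kN-m

63 kN-m


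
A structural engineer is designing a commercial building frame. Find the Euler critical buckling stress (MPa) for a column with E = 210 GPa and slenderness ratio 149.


sigma_cr = pi^2 * E / lambda^2
= 9.8696 * 210000.0 / 149^2
= 9.8696 * 210000.0 / 22201
= 93.3569 MPa

93.3569 MPa


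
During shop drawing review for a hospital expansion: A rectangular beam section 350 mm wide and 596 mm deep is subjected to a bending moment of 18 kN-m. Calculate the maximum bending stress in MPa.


I = b * h^3 / 12 = 350 * 596^3 / 12 = 6174838133.33 mm^4
y = h / 2 = 596 / 2 = 298.0 mm
M = 18 kN-m = 18000000.0 N-mm
sigma = M * y / I = 18000000.0 * 298.0 / 6174838133.33
= 0.87 MPa

0.87 MPa


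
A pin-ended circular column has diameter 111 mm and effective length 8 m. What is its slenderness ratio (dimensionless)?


Radius of gyration r = d / 4 = 111 / 4 = 27.75 mm
L_eff = 8000.0 mm
Slenderness ratio = L / r = 8000.0 / 27.75 = 288.29 (dimensionless)

288.29 (dimensionless)


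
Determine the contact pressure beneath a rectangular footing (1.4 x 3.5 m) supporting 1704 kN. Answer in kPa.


A = 1.4 * 3.5 = 4.9 m^2
q = P / A = 1704 / 4.9
= 347.7551 kPa

347.7551 kPa


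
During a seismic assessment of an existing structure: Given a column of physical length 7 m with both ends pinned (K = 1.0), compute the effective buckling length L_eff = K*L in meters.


L_eff = K * L
= 1.0 * 7
= 7.0 m

7.0 m


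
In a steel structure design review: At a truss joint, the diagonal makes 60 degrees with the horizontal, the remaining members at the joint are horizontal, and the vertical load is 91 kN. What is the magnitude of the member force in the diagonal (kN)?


At the joint, only the diagonal has a vertical component, so vertical equilibrium gives:
F * sin(60) = 91
F = 91 / sin(60)
= 91 / 0.866025
= 105.08 kN

105.08 kN


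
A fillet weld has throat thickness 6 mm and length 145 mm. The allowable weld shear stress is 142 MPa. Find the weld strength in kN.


Strength = throat * length * allowable stress
= 6 * 145 * 142 N
= 123540 N
= 123.54 kN

123.54 kN


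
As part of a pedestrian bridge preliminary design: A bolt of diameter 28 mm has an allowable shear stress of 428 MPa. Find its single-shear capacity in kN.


A = pi * d^2 / 4 = pi * 28^2 / 4 = 615.7522 mm^2
V = f_v * A / 1000 = 428 * 615.7522 / 1000
= 263.5419 kN

263.5419 kN


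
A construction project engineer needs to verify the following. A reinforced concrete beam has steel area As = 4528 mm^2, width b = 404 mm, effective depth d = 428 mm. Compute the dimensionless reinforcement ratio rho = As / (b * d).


rho = As / (b * d)
= 4528 / (404 * 428)
= 4528 / 172912
= 0.026187 (dimensionless)

0.026187 (dimensionless)


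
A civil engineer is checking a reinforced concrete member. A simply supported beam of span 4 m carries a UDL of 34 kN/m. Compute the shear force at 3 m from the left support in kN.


R_A = w * L / 2 = 34 * 4 / 2 = 68.0 kN
V(x) = R_A - w * x = 68.0 - 34 * 3
= -34.0 kN

-34.0 kN


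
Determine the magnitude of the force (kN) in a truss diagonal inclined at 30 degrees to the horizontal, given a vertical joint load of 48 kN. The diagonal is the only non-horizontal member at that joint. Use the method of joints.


At the joint, only the diagonal has a vertical component, so vertical equilibrium gives:
F * sin(30) = 48
F = 48 / sin(30)
= 48 / 0.5
= 96.0 kN

96.0 kN


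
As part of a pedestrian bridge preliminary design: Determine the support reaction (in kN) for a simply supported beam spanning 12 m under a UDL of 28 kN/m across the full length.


Total load = w * L = 28 * 12 = 336 kN
By symmetry, each reaction R = total / 2 = 336 / 2 = 168.0 kN

168.0 kN


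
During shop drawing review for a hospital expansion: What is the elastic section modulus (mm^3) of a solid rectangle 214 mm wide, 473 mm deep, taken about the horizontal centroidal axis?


S = b * h^2 / 6
= 214 * 473^2 / 6
= 214 * 223729 / 6
= 7979667.67 mm^3

7979667.67 mm^3


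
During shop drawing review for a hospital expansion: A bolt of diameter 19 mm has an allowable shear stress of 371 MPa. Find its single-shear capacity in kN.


A = pi * d^2 / 4 = pi * 19^2 / 4 = 283.5287 mm^2
V = f_v * A / 1000 = 371 * 283.5287 / 1000
= 105.1892 kN

105.1892 kN


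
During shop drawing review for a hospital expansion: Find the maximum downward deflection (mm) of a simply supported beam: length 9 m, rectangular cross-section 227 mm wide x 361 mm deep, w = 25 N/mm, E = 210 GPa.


I = 227 * 361^3 / 12 = 889951248.92 mm^4
L = 9000.0 mm, w = 25 N/mm, E = 210000.0 MPa
delta = 5 * w * L^4 / (384 * E * I)
= 5 * 25 * 9000.0^4 / (384 * 210000.0 * 889951248.92)
= 11.4278 mm

11.4278 mm


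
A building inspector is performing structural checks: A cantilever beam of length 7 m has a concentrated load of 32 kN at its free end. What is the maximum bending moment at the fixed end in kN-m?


For a cantilever with a point load at the free end:
M_max = P * L = 32 * 7 = 224 kN-m

224 kN-m


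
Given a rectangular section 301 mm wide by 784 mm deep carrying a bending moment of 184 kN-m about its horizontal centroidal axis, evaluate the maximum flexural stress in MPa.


I = b * h^3 / 12 = 301 * 784^3 / 12 = 12087415125.33 mm^4
y = h / 2 = 784 / 2 = 392.0 mm
M = 184 kN-m = 184000000.0 N-mm
sigma = M * y / I = 184000000.0 * 392.0 / 12087415125.33
= 5.97 MPa

5.97 MPa


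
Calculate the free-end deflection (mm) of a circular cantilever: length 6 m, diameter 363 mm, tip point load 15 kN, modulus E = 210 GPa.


I = pi * d^4 / 64 = pi * 363^4 / 64 = 852307674.19 mm^4
L = 6000.0 mm, P = 15000.0 N, E = 210000.0 MPa
delta = P * L^3 / (3 * E * I)
= 15000.0 * 6000.0^3 / (3 * 210000.0 * 852307674.19)
= 6.034 mm

6.034 mm


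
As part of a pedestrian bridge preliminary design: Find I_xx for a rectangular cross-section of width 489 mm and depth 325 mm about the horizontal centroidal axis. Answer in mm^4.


I = b * h^3 / 12
= 489 * 325^3 / 12
= 489 * 34328125 / 12
= 1398871093.75 mm^4

1398871093.75 mm^4


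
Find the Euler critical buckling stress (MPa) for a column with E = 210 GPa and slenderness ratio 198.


sigma_cr = pi^2 * E / lambda^2
= 9.8696 * 210000.0 / 198^2
= 9.8696 * 210000.0 / 39204
= 52.8675 MPa

52.8675 MPa


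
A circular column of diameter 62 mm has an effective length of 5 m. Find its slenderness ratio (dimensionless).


Radius of gyration r = d / 4 = 62 / 4 = 15.5 mm
L_eff = 5000.0 mm
Slenderness ratio = L / r = 5000.0 / 15.5 = 322.58 (dimensionless)

322.58 (dimensionless)


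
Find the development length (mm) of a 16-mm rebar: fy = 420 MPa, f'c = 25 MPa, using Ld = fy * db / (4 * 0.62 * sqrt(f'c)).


Ld = (fy * db) / (4 * 0.62 * sqrt(f'c))
= (420 * 16) / (4 * 0.62 * sqrt(25))
= 6720 / 12.4
= 541.94 mm

541.94 mm


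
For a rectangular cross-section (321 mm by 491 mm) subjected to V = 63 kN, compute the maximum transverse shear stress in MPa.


A = b * h = 321 * 491 = 157611 mm^2
V = 63 kN = 63000.0 N
tau_max = 1.5 * V / A = 1.5 * 63000.0 / 157611
= 0.5996 MPa

0.5996 MPa


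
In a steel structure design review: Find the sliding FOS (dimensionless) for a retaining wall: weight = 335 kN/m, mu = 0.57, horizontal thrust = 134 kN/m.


Resisting force = mu * W = 0.57 * 335 = 190.95 kN/m
FOS = Resisting / Driving = 190.95 / 134
= 1.425 (dimensionless)

1.425 (dimensionless)


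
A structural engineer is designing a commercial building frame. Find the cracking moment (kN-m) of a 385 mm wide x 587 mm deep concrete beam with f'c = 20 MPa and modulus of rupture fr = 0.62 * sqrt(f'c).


fr = 0.62 * sqrt(20) = 0.62 * 4.4721 = 2.7727 MPa
I = 385 * 587^3 / 12 = 6489239262.92 mm^4
y_t = 293.5 mm
M_cr = fr * I / y_t = 2.7727 * 6489239262.92 / 293.5 N-mm
= 61.3045 kN-m

61.3045 kN-m


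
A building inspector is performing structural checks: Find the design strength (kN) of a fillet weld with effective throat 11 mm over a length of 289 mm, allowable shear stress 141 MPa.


Strength = throat * length * allowable stress
= 11 * 289 * 141 N
= 448239 N
= 448.24 kN

448.24 kN


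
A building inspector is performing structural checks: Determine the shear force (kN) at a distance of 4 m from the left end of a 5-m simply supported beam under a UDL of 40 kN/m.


R_A = w * L / 2 = 40 * 5 / 2 = 100.0 kN
V(x) = R_A - w * x = 100.0 - 40 * 4
= -60.0 kN

-60.0 kN


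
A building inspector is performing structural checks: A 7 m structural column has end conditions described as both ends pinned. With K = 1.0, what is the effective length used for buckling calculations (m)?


L_eff = K * L
= 1.0 * 7
= 7.0 m

7.0 m


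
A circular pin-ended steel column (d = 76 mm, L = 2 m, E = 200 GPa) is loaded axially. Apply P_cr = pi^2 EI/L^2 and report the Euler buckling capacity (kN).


I = pi * d^4 / 64 = 1637661.98 mm^4
L = 2000.0 mm
P_cr = pi^2 * E * I / L^2
= 9.8696 * 200000.0 * 1637661.98 / 2000.0^2
= 808153.8 N = 808.1538 kN

808.1538 kN


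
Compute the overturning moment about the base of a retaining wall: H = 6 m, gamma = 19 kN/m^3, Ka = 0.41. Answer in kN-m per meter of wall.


Pa = 0.5 * Ka * gamma * H^2
= 0.5 * 0.41 * 19 * 6^2
= 140.22 kN/m
Arm = H / 3 = 6 / 3 = 2.0 m
Mo = Pa * arm = Pa * H / 3 = 140.22 * 6 / 3 = 280.44 kN-m/m

280.44 kN-m/m


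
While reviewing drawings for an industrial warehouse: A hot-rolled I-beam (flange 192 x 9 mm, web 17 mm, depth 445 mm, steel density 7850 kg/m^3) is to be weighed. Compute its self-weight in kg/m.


A_flanges = 2 * 192 * 9 = 3456 mm^2
A_web = (445 - 2 * 9) * 17 = 7259 mm^2
A_total = 3456 + 7259 = 10715 mm^2 = 0.010715 m^2
Weight = rho * A = 7850 * 0.010715 = 84.1128 kg/m

84.1128 kg/m


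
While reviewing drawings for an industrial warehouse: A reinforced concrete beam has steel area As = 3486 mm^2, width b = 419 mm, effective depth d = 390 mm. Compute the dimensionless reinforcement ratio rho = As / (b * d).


rho = As / (b * d)
= 3486 / (419 * 390)
= 3486 / 163410
= 0.021333 (dimensionless)

0.021333 (dimensionless)


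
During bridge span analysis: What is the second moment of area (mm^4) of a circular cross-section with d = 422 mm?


r = d / 2 = 422 / 2 = 211.0 mm
I = pi * r^4 / 4 = pi * 211.0^4 / 4
= 1556752968.6 mm^4

1556752968.6 mm^4


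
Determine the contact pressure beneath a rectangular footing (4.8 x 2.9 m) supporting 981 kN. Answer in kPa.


A = 4.8 * 2.9 = 13.92 m^2
q = P / A = 981 / 13.92
= 70.4741 kPa

70.4741 kPa


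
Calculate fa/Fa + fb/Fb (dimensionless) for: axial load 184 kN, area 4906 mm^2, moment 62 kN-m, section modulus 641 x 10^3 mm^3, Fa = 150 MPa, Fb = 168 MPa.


f_a = P / A = 184000.0 / 4906 = 37.5051 MPa
f_b = M / S = 62000000.0 / 641000.0 = 96.7239 MPa
Ratio = f_a / Fa + f_b / Fb
= 37.5051 / 150 + 96.7239 / 168
= 0.8258 (dimensionless)

0.8258 (dimensionless)


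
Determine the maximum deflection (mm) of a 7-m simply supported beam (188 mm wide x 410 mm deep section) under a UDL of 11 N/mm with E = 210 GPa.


I = 188 * 410^3 / 12 = 1079762333.33 mm^4
L = 7000.0 mm, w = 11 N/mm, E = 210000.0 MPa
delta = 5 * w * L^4 / (384 * E * I)
= 5 * 11 * 7000.0^4 / (384 * 210000.0 * 1079762333.33)
= 1.5166 mm

1.5166 mm


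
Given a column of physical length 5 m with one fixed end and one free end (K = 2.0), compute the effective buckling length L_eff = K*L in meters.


L_eff = K * L
= 2.0 * 5
= 10.0 m

10.0 m


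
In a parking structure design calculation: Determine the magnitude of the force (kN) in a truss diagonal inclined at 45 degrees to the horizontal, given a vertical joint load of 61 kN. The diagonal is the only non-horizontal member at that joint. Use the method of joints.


At the joint, only the diagonal has a vertical component, so vertical equilibrium gives:
F * sin(45) = 61
F = 61 / sin(45)
= 61 / 0.707107
= 86.27 kN

86.27 kN


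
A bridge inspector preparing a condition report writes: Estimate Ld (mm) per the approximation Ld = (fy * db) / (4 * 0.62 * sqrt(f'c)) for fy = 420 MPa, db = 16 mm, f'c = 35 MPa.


Ld = (fy * db) / (4 * 0.62 * sqrt(f'c))
= (420 * 16) / (4 * 0.62 * sqrt(35))
= 6720 / 14.6719
= 458.02 mm

458.02 mm


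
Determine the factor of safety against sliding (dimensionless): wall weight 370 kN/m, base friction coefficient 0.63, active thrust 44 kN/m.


Resisting force = mu * W = 0.63 * 370 = 233.1 kN/m
FOS = Resisting / Driving = 233.1 / 44
= 5.2977 (dimensionless)

5.2977 (dimensionless)


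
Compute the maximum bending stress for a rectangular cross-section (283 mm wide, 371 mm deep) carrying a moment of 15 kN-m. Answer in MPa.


I = b * h^3 / 12 = 283 * 371^3 / 12 = 1204278459.42 mm^4
y = h / 2 = 371 / 2 = 185.5 mm
M = 15 kN-m = 15000000.0 N-mm
sigma = M * y / I = 15000000.0 * 185.5 / 1204278459.42
= 2.31 MPa

2.31 MPa


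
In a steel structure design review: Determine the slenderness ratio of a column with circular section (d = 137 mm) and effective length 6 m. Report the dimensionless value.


Radius of gyration r = d / 4 = 137 / 4 = 34.25 mm
L_eff = 6000.0 mm
Slenderness ratio = L / r = 6000.0 / 34.25 = 175.18 (dimensionless)

175.18 (dimensionless)


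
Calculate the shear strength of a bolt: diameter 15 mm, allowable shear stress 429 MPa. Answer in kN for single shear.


A = pi * d^2 / 4 = pi * 15^2 / 4 = 176.7146 mm^2
V = f_v * A / 1000 = 429 * 176.7146 / 1000
= 75.8106 kN

75.8106 kN


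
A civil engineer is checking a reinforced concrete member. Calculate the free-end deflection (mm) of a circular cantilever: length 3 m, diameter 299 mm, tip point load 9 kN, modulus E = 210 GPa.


I = pi * d^4 / 64 = pi * 299^4 / 64 = 392332830.95 mm^4
L = 3000.0 mm, P = 9000.0 N, E = 210000.0 MPa
delta = P * L^3 / (3 * E * I)
= 9000.0 * 3000.0^3 / (3 * 210000.0 * 392332830.95)
= 0.9831 mm

0.9831 mm


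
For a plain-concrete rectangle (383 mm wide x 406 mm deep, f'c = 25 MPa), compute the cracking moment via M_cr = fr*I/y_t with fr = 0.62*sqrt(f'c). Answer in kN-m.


fr = 0.62 * sqrt(25) = 0.62 * 5.0 = 3.1 MPa
I = 383 * 406^3 / 12 = 2135972360.67 mm^4
y_t = 203.0 mm
M_cr = fr * I / y_t = 3.1 * 2135972360.67 / 203.0 N-mm
= 32.6183 kN-m

32.6183 kN-m


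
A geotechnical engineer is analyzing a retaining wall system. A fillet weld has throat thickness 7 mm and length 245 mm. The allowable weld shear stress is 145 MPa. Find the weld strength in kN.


Strength = throat * length * allowable stress
= 7 * 245 * 145 N
= 248675 N
= 248.68 kN

248.68 kN


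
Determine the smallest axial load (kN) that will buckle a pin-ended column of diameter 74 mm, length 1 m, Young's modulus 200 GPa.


I = pi * d^4 / 64 = 1471962.61 mm^4
L = 1000.0 mm
P_cr = pi^2 * E * I / L^2
= 9.8696 * 200000.0 * 1471962.61 / 1000.0^2
= 2905537.73 N = 2905.5377 kN

2905.5377 kN


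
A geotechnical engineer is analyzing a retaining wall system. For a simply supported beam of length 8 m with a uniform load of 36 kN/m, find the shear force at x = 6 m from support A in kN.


R_A = w * L / 2 = 36 * 8 / 2 = 144.0 kN
V(x) = R_A - w * x = 144.0 - 36 * 6
= -72.0 kN

-72.0 kN


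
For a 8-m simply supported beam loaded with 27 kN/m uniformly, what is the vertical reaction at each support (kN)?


Total load = w * L = 27 * 8 = 216 kN
By symmetry, each reaction R = total / 2 = 216 / 2 = 108.0 kN

108.0 kN


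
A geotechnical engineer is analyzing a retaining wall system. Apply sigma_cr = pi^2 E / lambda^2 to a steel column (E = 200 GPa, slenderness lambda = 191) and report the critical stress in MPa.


sigma_cr = pi^2 * E / lambda^2
= 9.8696 * 200000.0 / 191^2
= 9.8696 * 200000.0 / 36481
= 54.1082 MPa

54.1082 MPa


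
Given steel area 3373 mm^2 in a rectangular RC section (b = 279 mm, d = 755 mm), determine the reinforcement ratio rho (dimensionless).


rho = As / (b * d)
= 3373 / (279 * 755)
= 3373 / 210645
= 0.016013 (dimensionless)

0.016013 (dimensionless)


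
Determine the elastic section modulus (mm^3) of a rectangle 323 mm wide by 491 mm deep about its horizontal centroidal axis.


S = b * h^2 / 6
= 323 * 491^2 / 6
= 323 * 241081 / 6
= 12978193.83 mm^3

12978193.83 mm^3


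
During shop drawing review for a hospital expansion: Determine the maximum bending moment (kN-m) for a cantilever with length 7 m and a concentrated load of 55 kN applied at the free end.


For a cantilever with a point load at the free end:
M_max = P * L = 55 * 7 = 385 kN-m

385 kN-m


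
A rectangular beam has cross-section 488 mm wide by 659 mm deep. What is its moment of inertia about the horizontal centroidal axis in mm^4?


I = b * h^3 / 12
= 488 * 659^3 / 12
= 488 * 286191179 / 12
= 11638441279.33 mm^4

11638441279.33 mm^4


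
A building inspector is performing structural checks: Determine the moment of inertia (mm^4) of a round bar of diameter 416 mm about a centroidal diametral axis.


r = d / 2 = 416 / 2 = 208.0 mm
I = pi * r^4 / 4 = pi * 208.0^4 / 4
= 1470087623.13 mm^4

1470087623.13 mm^4


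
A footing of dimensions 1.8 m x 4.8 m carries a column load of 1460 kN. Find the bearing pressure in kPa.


A = 1.8 * 4.8 = 8.64 m^2
q = P / A = 1460 / 8.64
= 168.9815 kPa

168.9815 kPa


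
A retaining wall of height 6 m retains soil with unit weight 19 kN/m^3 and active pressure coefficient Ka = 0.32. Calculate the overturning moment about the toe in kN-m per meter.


Pa = 0.5 * Ka * gamma * H^2
= 0.5 * 0.32 * 19 * 6^2
= 109.44 kN/m
Arm = H / 3 = 6 / 3 = 2.0 m
Mo = Pa * arm = Pa * H / 3 = 109.44 * 6 / 3 = 218.88 kN-m/m

218.88 kN-m/m


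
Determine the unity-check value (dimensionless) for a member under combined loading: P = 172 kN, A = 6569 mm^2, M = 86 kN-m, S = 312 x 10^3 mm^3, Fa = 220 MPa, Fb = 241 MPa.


f_a = P / A = 172000.0 / 6569 = 26.1836 MPa
f_b = M / S = 86000000.0 / 312000.0 = 275.641 MPa
Ratio = f_a / Fa + f_b / Fb
= 26.1836 / 220 + 275.641 / 241
= 1.2628 (dimensionless)

1.2628 (dimensionless)


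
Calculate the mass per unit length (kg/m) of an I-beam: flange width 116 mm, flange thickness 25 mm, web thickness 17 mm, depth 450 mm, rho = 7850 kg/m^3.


A_flanges = 2 * 116 * 25 = 5800 mm^2
A_web = (450 - 2 * 25) * 17 = 6800 mm^2
A_total = 5800 + 6800 = 12600 mm^2 = 0.012600 m^2
Weight = rho * A = 7850 * 0.012600 = 98.91 kg/m

98.91 kg/m


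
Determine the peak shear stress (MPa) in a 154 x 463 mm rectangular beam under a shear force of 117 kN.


A = b * h = 154 * 463 = 71302 mm^2
V = 117 kN = 117000.0 N
tau_max = 1.5 * V / A = 1.5 * 117000.0 / 71302
= 2.4614 MPa

2.4614 MPa


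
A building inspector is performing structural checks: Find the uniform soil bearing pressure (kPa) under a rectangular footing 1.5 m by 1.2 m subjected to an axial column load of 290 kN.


A = 1.5 * 1.2 = 1.8 m^2
q = P / A = 290 / 1.8
= 161.1111 kPa

161.1111 kPa


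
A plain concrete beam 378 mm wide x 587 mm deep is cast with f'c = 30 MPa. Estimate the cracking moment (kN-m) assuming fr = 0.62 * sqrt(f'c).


fr = 0.62 * sqrt(30) = 0.62 * 5.4772 = 3.3959 MPa
I = 378 * 587^3 / 12 = 6371253094.5 mm^4
y_t = 293.5 mm
M_cr = fr * I / y_t = 3.3959 * 6371253094.5 / 293.5 N-mm
= 73.7172 kN-m

73.7172 kN-m


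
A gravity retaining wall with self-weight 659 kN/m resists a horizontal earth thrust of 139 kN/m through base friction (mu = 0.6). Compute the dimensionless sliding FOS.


Resisting force = mu * W = 0.6 * 659 = 395.4 kN/m
FOS = Resisting / Driving = 395.4 / 139
= 2.8446 (dimensionless)

2.8446 (dimensionless)


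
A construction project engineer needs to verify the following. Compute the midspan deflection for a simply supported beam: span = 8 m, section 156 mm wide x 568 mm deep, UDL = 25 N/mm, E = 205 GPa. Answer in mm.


I = 156 * 568^3 / 12 = 2382255616.0 mm^4
L = 8000.0 mm, w = 25 N/mm, E = 205000.0 MPa
delta = 5 * w * L^4 / (384 * E * I)
= 5 * 25 * 8000.0^4 / (384 * 205000.0 * 2382255616.0)
= 2.7302 mm

2.7302 mm


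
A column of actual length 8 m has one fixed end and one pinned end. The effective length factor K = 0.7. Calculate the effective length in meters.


L_eff = K * L
= 0.7 * 8
= 5.6 m

5.6 m


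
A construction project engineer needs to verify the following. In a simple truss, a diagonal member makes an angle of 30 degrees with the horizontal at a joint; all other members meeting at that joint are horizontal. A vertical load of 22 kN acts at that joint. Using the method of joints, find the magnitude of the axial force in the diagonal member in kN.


At the joint, only the diagonal has a vertical component, so vertical equilibrium gives:
F * sin(30) = 22
F = 22 / sin(30)
= 22 / 0.5
= 44.0 kN

44.0 kN


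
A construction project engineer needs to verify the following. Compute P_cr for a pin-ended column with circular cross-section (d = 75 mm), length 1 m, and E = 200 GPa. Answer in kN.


I = pi * d^4 / 64 = 1553155.55 mm^4
L = 1000.0 mm
P_cr = pi^2 * E * I / L^2
= 9.8696 * 200000.0 * 1553155.55 / 1000.0^2
= 3065806.17 N = 3065.8062 kN

3065.8062 kN


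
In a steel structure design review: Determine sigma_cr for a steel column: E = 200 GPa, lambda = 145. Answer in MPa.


sigma_cr = pi^2 * E / lambda^2
= 9.8696 * 200000.0 / 145^2
= 9.8696 * 200000.0 / 21025
= 93.8845 MPa

93.8845 MPa


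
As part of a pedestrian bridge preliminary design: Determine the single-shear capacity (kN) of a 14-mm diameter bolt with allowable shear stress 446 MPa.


A = pi * d^2 / 4 = pi * 14^2 / 4 = 153.938 mm^2
V = f_v * A / 1000 = 446 * 153.938 / 1000
= 68.6564 kN

68.6564 kN


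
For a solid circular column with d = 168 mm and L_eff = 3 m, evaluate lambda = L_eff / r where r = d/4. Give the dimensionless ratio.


Radius of gyration r = d / 4 = 168 / 4 = 42.0 mm
L_eff = 3000.0 mm
Slenderness ratio = L / r = 3000.0 / 42.0 = 71.43 (dimensionless)

71.43 (dimensionless)


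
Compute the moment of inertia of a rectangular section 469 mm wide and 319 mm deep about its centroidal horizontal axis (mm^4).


I = b * h^3 / 12
= 469 * 319^3 / 12
= 469 * 32461759 / 12
= 1268713747.58 mm^4

1268713747.58 mm^4


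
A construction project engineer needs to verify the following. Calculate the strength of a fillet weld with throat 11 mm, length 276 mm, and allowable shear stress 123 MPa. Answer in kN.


Strength = throat * length * allowable stress
= 11 * 276 * 123 N
= 373428 N
= 373.43 kN

373.43 kN


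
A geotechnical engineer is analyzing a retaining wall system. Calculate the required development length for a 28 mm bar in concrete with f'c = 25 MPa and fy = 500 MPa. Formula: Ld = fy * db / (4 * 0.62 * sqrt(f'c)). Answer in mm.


Ld = (fy * db) / (4 * 0.62 * sqrt(f'c))
= (500 * 28) / (4 * 0.62 * sqrt(25))
= 14000 / 12.4
= 1129.03 mm

1129.03 mm


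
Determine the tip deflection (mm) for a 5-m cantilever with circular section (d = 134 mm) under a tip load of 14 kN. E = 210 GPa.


I = pi * d^4 / 64 = pi * 134^4 / 64 = 15826653.42 mm^4
L = 5000.0 mm, P = 14000.0 N, E = 210000.0 MPa
delta = P * L^3 / (3 * E * I)
= 14000.0 * 5000.0^3 / (3 * 210000.0 * 15826653.42)
= 175.5126 mm

175.5126 mm


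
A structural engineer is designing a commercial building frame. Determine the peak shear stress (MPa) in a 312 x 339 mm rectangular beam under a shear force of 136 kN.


A = b * h = 312 * 339 = 105768 mm^2
V = 136 kN = 136000.0 N
tau_max = 1.5 * V / A = 1.5 * 136000.0 / 105768
= 1.9287 MPa

1.9287 MPa


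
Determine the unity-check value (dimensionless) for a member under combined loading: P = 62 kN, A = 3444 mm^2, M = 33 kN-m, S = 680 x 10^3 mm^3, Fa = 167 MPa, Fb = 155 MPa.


f_a = P / A = 62000.0 / 3444 = 18.0023 MPa
f_b = M / S = 33000000.0 / 680000.0 = 48.5294 MPa
Ratio = f_a / Fa + f_b / Fb
= 18.0023 / 167 + 48.5294 / 155
= 0.4209 (dimensionless)

0.4209 (dimensionless)


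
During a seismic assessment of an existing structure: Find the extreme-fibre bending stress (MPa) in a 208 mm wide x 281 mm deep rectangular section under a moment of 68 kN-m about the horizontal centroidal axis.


I = b * h^3 / 12 = 208 * 281^3 / 12 = 384592710.67 mm^4
y = h / 2 = 281 / 2 = 140.5 mm
M = 68 kN-m = 68000000.0 N-mm
sigma = M * y / I = 68000000.0 * 140.5 / 384592710.67
= 24.84 MPa

24.84 MPa


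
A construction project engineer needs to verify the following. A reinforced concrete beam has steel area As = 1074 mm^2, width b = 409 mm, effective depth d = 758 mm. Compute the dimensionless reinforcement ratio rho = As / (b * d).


rho = As / (b * d)
= 1074 / (409 * 758)
= 1074 / 310022
= 0.003464 (dimensionless)

0.003464 (dimensionless)


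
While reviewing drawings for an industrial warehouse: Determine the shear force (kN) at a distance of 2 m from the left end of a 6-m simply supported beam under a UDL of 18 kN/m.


R_A = w * L / 2 = 18 * 6 / 2 = 54.0 kN
V(x) = R_A - w * x = 54.0 - 18 * 2
= 18.0 kN

18.0 kN


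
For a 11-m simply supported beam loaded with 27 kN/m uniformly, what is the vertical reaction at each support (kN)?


Total load = w * L = 27 * 11 = 297 kN
By symmetry, each reaction R = total / 2 = 297 / 2 = 148.5 kN

148.5 kN


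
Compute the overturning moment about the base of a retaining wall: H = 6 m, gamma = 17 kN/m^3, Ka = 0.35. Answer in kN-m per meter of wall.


Pa = 0.5 * Ka * gamma * H^2
= 0.5 * 0.35 * 17 * 6^2
= 107.1 kN/m
Arm = H / 3 = 6 / 3 = 2.0 m
Mo = Pa * arm = Pa * H / 3 = 107.1 * 6 / 3 = 214.2 kN-m/m

214.2 kN-m/m


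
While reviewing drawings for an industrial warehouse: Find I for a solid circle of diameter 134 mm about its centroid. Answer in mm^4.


r = d / 2 = 134 / 2 = 67.0 mm
I = pi * r^4 / 4 = pi * 67.0^4 / 4
= 15826653.42 mm^4

15826653.42 mm^4


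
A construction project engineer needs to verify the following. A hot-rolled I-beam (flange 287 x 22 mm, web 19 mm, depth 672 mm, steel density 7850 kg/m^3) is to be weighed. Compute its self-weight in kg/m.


A_flanges = 2 * 287 * 22 = 12628 mm^2
A_web = (672 - 2 * 22) * 19 = 11932 mm^2
A_total = 12628 + 11932 = 24560 mm^2 = 0.024560 m^2
Weight = rho * A = 7850 * 0.024560 = 192.796 kg/m

192.796 kg/m


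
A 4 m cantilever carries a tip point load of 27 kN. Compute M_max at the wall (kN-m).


For a cantilever with a point load at the free end:
M_max = P * L = 27 * 4 = 108 kN-m

108 kN-m


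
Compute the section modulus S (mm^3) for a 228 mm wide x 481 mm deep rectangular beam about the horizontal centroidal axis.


S = b * h^2 / 6
= 228 * 481^2 / 6
= 228 * 231361 / 6
= 8791718.0 mm^3

8791718.0 mm^3


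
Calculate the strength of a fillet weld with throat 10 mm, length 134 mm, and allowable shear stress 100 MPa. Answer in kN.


Strength = throat * length * allowable stress
= 10 * 134 * 100 N
= 134000 N
= 134.0 kN

134.0 kN


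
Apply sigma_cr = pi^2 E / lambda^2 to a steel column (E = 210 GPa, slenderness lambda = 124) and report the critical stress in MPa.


sigma_cr = pi^2 * E / lambda^2
= 9.8696 * 210000.0 / 124^2
= 9.8696 * 210000.0 / 15376
= 134.7956 MPa

134.7956 MPa


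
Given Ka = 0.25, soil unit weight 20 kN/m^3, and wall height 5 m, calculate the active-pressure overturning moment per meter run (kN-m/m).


Pa = 0.5 * Ka * gamma * H^2
= 0.5 * 0.25 * 20 * 5^2
= 62.5 kN/m
Arm = H / 3 = 5 / 3 = 1.6667 m
Mo = Pa * arm = Pa * H / 3 = 62.5 * 5 / 3 = 104.1667 kN-m/m

104.1667 kN-m/m


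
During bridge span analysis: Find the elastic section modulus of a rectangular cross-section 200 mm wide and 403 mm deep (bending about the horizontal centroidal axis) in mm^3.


S = b * h^2 / 6
= 200 * 403^2 / 6
= 200 * 162409 / 6
= 5413633.33 mm^3

5413633.33 mm^3


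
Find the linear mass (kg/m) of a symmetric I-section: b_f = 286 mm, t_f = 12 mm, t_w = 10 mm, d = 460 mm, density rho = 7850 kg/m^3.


A_flanges = 2 * 286 * 12 = 6864 mm^2
A_web = (460 - 2 * 12) * 10 = 4360 mm^2
A_total = 6864 + 4360 = 11224 mm^2 = 0.011224 m^2
Weight = rho * A = 7850 * 0.011224 = 88.1084 kg/m

88.1084 kg/m
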